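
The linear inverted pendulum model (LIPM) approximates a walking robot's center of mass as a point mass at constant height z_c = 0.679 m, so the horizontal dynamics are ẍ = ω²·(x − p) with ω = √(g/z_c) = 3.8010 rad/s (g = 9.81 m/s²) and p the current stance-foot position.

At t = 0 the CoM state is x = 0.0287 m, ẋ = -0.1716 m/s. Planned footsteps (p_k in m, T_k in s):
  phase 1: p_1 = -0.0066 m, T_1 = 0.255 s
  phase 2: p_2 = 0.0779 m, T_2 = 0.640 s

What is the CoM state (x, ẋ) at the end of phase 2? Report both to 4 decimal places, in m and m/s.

phase 1: p=-0.0066, T=0.255, ωT=0.969255, cosh=1.507673, sinh=1.128307; start (x,ẋ)=(0.028700, -0.171600) → end (x,ẋ)=(-0.004318, -0.107326)
phase 2: p=0.0779, T=0.640, ωT=2.432640, cosh=5.738357, sinh=5.650552; start (x,ẋ)=(-0.004318, -0.107326) → end (x,ẋ)=(-0.553445, -2.381725)

x = -0.5534, ẋ = -2.3817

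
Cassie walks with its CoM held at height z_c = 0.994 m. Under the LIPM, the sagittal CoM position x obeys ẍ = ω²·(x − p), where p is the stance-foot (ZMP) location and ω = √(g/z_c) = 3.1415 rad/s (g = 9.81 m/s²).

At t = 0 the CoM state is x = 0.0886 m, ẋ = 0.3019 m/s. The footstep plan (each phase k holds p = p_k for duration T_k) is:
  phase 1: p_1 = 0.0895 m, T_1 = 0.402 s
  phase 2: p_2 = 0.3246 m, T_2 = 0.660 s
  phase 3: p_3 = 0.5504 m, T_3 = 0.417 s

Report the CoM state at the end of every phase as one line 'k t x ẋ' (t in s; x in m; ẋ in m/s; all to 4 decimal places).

phase 1: p=0.0895, T=0.402, ωT=1.262883, cosh=1.909219, sinh=1.626381; start (x,ẋ)=(0.088600, 0.301900) → end (x,ẋ)=(0.244078, 0.571795)
phase 2: p=0.3246, T=0.660, ωT=2.073390, cosh=4.038746, sinh=3.912988; start (x,ẋ)=(0.244078, 0.571795) → end (x,ẋ)=(0.711607, 1.319504)
phase 3: p=0.5504, T=0.417, ωT=1.310005, cosh=1.988006, sinh=1.718188; start (x,ẋ)=(0.711607, 1.319504) → end (x,ẋ)=(1.592561, 3.493330)

1 0.4020 0.2441 0.5718
2 1.0620 0.7116 1.3195
3 1.4790 1.5926 3.4933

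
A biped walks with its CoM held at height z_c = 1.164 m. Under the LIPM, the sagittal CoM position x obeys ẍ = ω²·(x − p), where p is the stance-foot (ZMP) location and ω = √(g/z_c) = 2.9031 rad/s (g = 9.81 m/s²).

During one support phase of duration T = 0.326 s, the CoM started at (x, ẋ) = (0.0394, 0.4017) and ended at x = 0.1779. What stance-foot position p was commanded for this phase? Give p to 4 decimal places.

p = 0.0661

ωT = 2.9031·0.326 = 0.946411; cosh(ωT) = 1.482288, sinh(ωT) = 1.094157
x(T) = p + (x₀−p)·cosh(ωT) + (ẋ₀/ω)·sinh(ωT) ⇒ p·(1 − cosh) = x(T) − x₀·cosh − (ẋ₀/ω)·sinh
numerator   = 0.1779 − (0.0394)·1.482288 − (0.4017/2.9031)·1.094157 = -0.031900
denominator = 1 − 1.482288 = -0.482288
p = -0.031900 / -0.482288 = 0.0661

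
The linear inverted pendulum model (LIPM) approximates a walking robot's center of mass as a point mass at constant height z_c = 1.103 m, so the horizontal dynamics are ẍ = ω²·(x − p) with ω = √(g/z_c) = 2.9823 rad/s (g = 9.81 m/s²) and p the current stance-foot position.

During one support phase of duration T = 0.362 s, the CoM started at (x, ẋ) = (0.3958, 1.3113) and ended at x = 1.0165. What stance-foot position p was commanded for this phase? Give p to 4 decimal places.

p = 0.3206

ωT = 2.9823·0.362 = 1.079593; cosh(ωT) = 1.641607, sinh(ωT) = 1.301873
x(T) = p + (x₀−p)·cosh(ωT) + (ẋ₀/ω)·sinh(ωT) ⇒ p·(1 − cosh) = x(T) − x₀·cosh − (ẋ₀/ω)·sinh
numerator   = 1.0165 − (0.3958)·1.641607 − (1.3113/2.9823)·1.301873 = -0.205674
denominator = 1 − 1.641607 = -0.641607
p = -0.205674 / -0.641607 = 0.3206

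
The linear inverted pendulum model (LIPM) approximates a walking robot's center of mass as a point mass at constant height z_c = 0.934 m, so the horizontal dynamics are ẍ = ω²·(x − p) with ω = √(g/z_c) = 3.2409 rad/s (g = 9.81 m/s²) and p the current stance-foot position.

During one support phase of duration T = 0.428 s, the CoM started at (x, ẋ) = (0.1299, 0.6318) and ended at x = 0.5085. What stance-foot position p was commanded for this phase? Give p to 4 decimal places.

ωT = 3.2409·0.428 = 1.387105; cosh(ωT) = 2.126521, sinh(ωT) = 1.876724
x(T) = p + (x₀−p)·cosh(ωT) + (ẋ₀/ω)·sinh(ωT) ⇒ p·(1 − cosh) = x(T) − x₀·cosh − (ẋ₀/ω)·sinh
numerator   = 0.5085 − (0.1299)·2.126521 − (0.6318/3.2409)·1.876724 = -0.133595
denominator = 1 − 2.126521 = -1.126521
p = -0.133595 / -1.126521 = 0.1186

p = 0.1186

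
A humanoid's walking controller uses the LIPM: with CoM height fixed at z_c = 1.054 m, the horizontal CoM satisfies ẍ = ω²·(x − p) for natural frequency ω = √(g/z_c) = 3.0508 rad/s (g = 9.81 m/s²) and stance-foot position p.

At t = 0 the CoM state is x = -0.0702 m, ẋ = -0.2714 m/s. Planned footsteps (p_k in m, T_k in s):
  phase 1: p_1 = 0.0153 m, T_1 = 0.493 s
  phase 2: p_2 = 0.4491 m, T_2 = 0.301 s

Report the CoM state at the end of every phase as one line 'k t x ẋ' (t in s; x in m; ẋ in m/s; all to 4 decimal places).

phase 1: p=0.0153, T=0.493, ωT=1.504044, cosh=2.361041, sinh=2.138811; start (x,ẋ)=(-0.070200, -0.271400) → end (x,ẋ)=(-0.376838, -1.198681)
phase 2: p=0.4491, T=0.301, ωT=0.918291, cosh=1.452103, sinh=1.052902; start (x,ẋ)=(-0.376838, -1.198681) → end (x,ẋ)=(-1.163940, -4.393682)

1 0.4930 -0.3768 -1.1987
2 0.7940 -1.1639 -4.3937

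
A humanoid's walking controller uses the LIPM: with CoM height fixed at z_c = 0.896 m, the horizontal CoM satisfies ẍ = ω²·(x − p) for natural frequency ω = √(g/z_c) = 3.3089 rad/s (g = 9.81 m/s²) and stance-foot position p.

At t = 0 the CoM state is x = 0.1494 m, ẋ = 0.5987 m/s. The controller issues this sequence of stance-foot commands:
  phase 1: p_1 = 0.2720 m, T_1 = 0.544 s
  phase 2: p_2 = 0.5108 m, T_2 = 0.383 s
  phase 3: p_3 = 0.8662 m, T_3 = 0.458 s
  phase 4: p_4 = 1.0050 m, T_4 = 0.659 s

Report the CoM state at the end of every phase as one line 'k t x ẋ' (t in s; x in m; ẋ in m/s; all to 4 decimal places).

phase 1: p=0.2720, T=0.544, ωT=1.800042, cosh=3.107596, sinh=2.942304; start (x,ẋ)=(0.149400, 0.598700) → end (x,ẋ)=(0.423378, 0.666910)
phase 2: p=0.5108, T=0.383, ωT=1.267309, cosh=1.916435, sinh=1.634847; start (x,ẋ)=(0.423378, 0.666910) → end (x,ẋ)=(0.672766, 0.805177)
phase 3: p=0.8662, T=0.458, ωT=1.515476, cosh=2.385646, sinh=2.165942; start (x,ẋ)=(0.672766, 0.805177) → end (x,ẋ)=(0.931788, 0.534546)
phase 4: p=1.0050, T=0.659, ωT=2.180565, cosh=4.482142, sinh=4.369165; start (x,ẋ)=(0.931788, 0.534546) → end (x,ẋ)=(1.382682, 1.337473)

1 0.5440 0.4234 0.6669
2 0.9270 0.6728 0.8052
3 1.3850 0.9318 0.5345
4 2.0440 1.3827 1.3375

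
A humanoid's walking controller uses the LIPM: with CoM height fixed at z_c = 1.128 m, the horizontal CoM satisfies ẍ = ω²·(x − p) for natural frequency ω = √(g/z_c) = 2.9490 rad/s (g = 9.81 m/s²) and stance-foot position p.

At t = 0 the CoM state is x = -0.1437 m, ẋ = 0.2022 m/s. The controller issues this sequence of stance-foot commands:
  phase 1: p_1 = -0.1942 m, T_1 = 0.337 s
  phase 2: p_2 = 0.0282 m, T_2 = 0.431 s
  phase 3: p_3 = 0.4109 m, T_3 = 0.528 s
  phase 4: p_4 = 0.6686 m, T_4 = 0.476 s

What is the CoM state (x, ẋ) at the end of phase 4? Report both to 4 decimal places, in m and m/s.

x = -0.1781, ẋ = -2.2421

phase 1: p=-0.1942, T=0.337, ωT=0.993813, cosh=1.535839, sinh=1.165677; start (x,ẋ)=(-0.143700, 0.202200) → end (x,ẋ)=(-0.036715, 0.484144)
phase 2: p=0.0282, T=0.431, ωT=1.271019, cosh=1.922514, sinh=1.641969; start (x,ẋ)=(-0.036715, 0.484144) → end (x,ẋ)=(0.172966, 0.616447)
phase 3: p=0.4109, T=0.528, ωT=1.557072, cosh=2.477830, sinh=2.267078; start (x,ẋ)=(0.172966, 0.616447) → end (x,ẋ)=(0.295241, -0.063282)
phase 4: p=0.6686, T=0.476, ωT=1.403724, cosh=2.158005, sinh=1.912325; start (x,ẋ)=(0.295241, -0.063282) → end (x,ẋ)=(-0.178146, -2.242100)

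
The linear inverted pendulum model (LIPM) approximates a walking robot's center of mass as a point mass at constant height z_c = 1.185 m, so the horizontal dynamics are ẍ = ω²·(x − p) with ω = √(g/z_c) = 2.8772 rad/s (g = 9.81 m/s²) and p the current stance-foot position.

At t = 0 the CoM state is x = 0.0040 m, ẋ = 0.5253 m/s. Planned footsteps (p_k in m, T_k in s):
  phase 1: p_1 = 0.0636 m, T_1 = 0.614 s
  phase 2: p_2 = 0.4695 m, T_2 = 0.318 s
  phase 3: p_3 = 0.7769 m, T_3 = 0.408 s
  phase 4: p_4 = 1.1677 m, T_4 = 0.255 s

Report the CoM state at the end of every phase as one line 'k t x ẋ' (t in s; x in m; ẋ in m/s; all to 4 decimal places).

phase 1: p=0.0636, T=0.614, ωT=1.766601, cosh=3.010922, sinh=2.840009; start (x,ẋ)=(0.004000, 0.525300) → end (x,ẋ)=(0.402659, 1.094629)
phase 2: p=0.4695, T=0.318, ωT=0.914950, cosh=1.448593, sinh=1.048056; start (x,ẋ)=(0.402659, 1.094629) → end (x,ẋ)=(0.771407, 1.384116)
phase 3: p=0.7769, T=0.408, ωT=1.173898, cosh=1.771867, sinh=1.462708; start (x,ẋ)=(0.771407, 1.384116) → end (x,ẋ)=(1.470822, 2.429352)
phase 4: p=1.1677, T=0.255, ωT=0.733686, cosh=1.281440, sinh=0.801304; start (x,ẋ)=(1.470822, 2.429352) → end (x,ẋ)=(2.232711, 3.811921)

1 0.6140 0.4027 1.0946
2 0.9320 0.7714 1.3841
3 1.3400 1.4708 2.4294
4 1.5950 2.2327 3.8119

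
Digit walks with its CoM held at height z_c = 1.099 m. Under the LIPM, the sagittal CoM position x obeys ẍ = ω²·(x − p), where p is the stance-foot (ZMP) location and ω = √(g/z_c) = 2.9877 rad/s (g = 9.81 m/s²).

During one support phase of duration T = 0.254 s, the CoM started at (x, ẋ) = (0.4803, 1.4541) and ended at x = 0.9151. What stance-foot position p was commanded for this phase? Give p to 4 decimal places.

ωT = 2.9877·0.254 = 0.758876; cosh(ωT) = 1.302033, sinh(ωT) = 0.833841
x(T) = p + (x₀−p)·cosh(ωT) + (ẋ₀/ω)·sinh(ωT) ⇒ p·(1 − cosh) = x(T) − x₀·cosh − (ẋ₀/ω)·sinh
numerator   = 0.9151 − (0.4803)·1.302033 − (1.4541/2.9877)·0.833841 = -0.116093
denominator = 1 − 1.302033 = -0.302033
p = -0.116093 / -0.302033 = 0.3844

p = 0.3844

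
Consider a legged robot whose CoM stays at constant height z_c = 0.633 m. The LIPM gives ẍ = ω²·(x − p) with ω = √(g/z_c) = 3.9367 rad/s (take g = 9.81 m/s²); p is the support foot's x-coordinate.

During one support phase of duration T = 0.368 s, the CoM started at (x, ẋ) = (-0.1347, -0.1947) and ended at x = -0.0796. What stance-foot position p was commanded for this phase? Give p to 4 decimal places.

ωT = 3.9367·0.368 = 1.448706; cosh(ωT) = 2.246237, sinh(ωT) = 2.011363
x(T) = p + (x₀−p)·cosh(ωT) + (ẋ₀/ω)·sinh(ωT) ⇒ p·(1 − cosh) = x(T) − x₀·cosh − (ẋ₀/ω)·sinh
numerator   = -0.0796 − (-0.1347)·2.246237 − (-0.1947/3.9367)·2.011363 = 0.322445
denominator = 1 − 2.246237 = -1.246237
p = 0.322445 / -1.246237 = -0.2587

p = -0.2587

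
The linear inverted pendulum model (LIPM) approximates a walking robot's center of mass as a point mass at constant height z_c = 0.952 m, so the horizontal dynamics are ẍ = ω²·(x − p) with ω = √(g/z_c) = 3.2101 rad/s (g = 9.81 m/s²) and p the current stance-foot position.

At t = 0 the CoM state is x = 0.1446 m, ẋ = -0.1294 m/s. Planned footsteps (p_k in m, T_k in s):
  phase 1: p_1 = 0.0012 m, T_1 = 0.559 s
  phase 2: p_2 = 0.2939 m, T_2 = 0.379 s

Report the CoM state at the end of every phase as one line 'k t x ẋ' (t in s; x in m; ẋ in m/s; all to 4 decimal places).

1 0.5590 0.3266 0.9464
2 0.9380 0.8079 1.8992

phase 1: p=0.0012, T=0.559, ωT=1.794446, cosh=3.091180, sinh=2.924960; start (x,ẋ)=(0.144600, -0.129400) → end (x,ẋ)=(0.326569, 0.946443)
phase 2: p=0.2939, T=0.379, ωT=1.216628, cosh=1.836006, sinh=1.539779; start (x,ẋ)=(0.326569, 0.946443) → end (x,ẋ)=(0.807859, 1.899155)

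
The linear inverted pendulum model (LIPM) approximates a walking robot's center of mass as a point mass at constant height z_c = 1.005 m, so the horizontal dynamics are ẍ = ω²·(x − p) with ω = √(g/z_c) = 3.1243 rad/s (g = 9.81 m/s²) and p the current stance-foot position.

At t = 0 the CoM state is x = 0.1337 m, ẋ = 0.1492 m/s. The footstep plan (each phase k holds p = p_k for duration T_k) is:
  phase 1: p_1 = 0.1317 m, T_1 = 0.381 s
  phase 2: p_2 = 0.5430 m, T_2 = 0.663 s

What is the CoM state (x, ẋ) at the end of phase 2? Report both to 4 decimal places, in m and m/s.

phase 1: p=0.1317, T=0.381, ωT=1.190358, cosh=1.796186, sinh=1.492073; start (x,ẋ)=(0.133700, 0.149200) → end (x,ẋ)=(0.206546, 0.277314)
phase 2: p=0.5430, T=0.663, ωT=2.071411, cosh=4.031010, sinh=3.905002; start (x,ẋ)=(0.206546, 0.277314) → end (x,ẋ)=(-0.466640, -2.987018)

x = -0.4666, ẋ = -2.9870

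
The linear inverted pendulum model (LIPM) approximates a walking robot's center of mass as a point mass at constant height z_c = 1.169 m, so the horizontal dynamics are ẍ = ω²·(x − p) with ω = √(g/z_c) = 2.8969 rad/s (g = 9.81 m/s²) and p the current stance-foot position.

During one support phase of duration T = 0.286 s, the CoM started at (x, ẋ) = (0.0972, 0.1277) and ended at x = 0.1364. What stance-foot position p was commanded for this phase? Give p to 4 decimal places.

ωT = 2.8969·0.286 = 0.828513; cosh(ωT) = 1.363305, sinh(ωT) = 0.926607
x(T) = p + (x₀−p)·cosh(ωT) + (ẋ₀/ω)·sinh(ωT) ⇒ p·(1 − cosh) = x(T) − x₀·cosh − (ẋ₀/ω)·sinh
numerator   = 0.1364 − (0.0972)·1.363305 − (0.1277/2.8969)·0.926607 = -0.036960
denominator = 1 − 1.363305 = -0.363305
p = -0.036960 / -0.363305 = 0.1017

p = 0.1017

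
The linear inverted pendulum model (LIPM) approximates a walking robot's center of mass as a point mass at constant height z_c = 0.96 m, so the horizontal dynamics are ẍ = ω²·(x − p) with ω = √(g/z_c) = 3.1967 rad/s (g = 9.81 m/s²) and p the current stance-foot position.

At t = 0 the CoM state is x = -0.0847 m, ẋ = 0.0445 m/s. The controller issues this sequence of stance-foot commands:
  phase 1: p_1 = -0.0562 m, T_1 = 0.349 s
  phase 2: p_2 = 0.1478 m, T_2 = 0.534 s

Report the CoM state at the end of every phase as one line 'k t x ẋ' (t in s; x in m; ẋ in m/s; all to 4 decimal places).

1 0.3490 -0.0854 -0.0489
2 0.8830 -0.5569 -2.1263

phase 1: p=-0.0562, T=0.349, ωT=1.115648, cosh=1.689624, sinh=1.361922; start (x,ẋ)=(-0.084700, 0.044500) → end (x,ẋ)=(-0.085396, -0.048891)
phase 2: p=0.1478, T=0.534, ωT=1.707038, cosh=2.847005, sinh=2.665603; start (x,ẋ)=(-0.085396, -0.048891) → end (x,ẋ)=(-0.556877, -2.126282)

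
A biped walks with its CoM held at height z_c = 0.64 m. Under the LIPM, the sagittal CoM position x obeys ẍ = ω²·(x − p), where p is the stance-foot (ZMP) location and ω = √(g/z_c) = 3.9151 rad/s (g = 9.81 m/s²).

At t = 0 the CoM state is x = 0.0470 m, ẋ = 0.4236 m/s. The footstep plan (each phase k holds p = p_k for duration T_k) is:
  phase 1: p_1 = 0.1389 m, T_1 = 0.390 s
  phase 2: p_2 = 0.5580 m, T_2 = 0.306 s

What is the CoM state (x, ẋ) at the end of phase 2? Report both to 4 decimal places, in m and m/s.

phase 1: p=0.1389, T=0.390, ωT=1.526889, cosh=2.410521, sinh=2.193311; start (x,ẋ)=(0.047000, 0.423600) → end (x,ẋ)=(0.154682, 0.231949)
phase 2: p=0.5580, T=0.306, ωT=1.198021, cosh=1.807671, sinh=1.505880; start (x,ẋ)=(0.154682, 0.231949) → end (x,ẋ)=(-0.081852, -1.958546)

x = -0.0819, ẋ = -1.9585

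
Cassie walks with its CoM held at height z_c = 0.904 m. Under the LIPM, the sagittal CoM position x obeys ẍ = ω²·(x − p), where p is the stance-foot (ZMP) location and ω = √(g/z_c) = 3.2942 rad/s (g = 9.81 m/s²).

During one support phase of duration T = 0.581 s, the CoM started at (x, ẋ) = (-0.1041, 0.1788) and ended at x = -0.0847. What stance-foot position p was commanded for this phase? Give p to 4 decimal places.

p = -0.0389

ωT = 3.2942·0.581 = 1.913930; cosh(ωT) = 3.463591, sinh(ωT) = 3.316091
x(T) = p + (x₀−p)·cosh(ωT) + (ẋ₀/ω)·sinh(ωT) ⇒ p·(1 − cosh) = x(T) − x₀·cosh − (ẋ₀/ω)·sinh
numerator   = -0.0847 − (-0.1041)·3.463591 − (0.1788/3.2942)·3.316091 = 0.095872
denominator = 1 − 3.463591 = -2.463591
p = 0.095872 / -2.463591 = -0.0389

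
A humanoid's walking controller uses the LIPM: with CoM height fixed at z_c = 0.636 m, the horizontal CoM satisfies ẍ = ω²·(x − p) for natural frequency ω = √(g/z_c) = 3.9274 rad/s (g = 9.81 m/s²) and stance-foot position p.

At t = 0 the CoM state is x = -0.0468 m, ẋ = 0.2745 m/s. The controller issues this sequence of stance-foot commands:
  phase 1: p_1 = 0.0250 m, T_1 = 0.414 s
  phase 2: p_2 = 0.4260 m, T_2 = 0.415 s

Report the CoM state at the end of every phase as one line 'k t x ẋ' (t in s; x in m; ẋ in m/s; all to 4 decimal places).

1 0.4140 0.0062 0.0357
2 0.8290 -0.6639 -3.9506

phase 1: p=0.0250, T=0.414, ωT=1.625944, cosh=2.639970, sinh=2.443244; start (x,ẋ)=(-0.046800, 0.274500) → end (x,ẋ)=(0.006217, 0.035708)
phase 2: p=0.4260, T=0.415, ωT=1.629871, cosh=2.649586, sinh=2.453631; start (x,ẋ)=(0.006217, 0.035708) → end (x,ẋ)=(-0.663942, -3.950579)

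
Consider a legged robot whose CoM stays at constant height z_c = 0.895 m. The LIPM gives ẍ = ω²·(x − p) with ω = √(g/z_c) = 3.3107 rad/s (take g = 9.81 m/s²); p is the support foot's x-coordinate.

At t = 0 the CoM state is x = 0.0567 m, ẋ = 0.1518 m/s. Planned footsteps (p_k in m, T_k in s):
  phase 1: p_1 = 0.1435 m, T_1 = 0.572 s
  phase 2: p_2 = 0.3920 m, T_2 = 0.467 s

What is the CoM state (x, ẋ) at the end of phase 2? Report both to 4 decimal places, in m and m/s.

x = -0.8581, ẋ = -3.9494

phase 1: p=0.1435, T=0.572, ωT=1.893720, cosh=3.397276, sinh=3.246765; start (x,ẋ)=(0.056700, 0.151800) → end (x,ẋ)=(-0.002515, -0.417312)
phase 2: p=0.3920, T=0.467, ωT=1.546097, cosh=2.453097, sinh=2.240019; start (x,ẋ)=(-0.002515, -0.417312) → end (x,ẋ)=(-0.858137, -3.949444)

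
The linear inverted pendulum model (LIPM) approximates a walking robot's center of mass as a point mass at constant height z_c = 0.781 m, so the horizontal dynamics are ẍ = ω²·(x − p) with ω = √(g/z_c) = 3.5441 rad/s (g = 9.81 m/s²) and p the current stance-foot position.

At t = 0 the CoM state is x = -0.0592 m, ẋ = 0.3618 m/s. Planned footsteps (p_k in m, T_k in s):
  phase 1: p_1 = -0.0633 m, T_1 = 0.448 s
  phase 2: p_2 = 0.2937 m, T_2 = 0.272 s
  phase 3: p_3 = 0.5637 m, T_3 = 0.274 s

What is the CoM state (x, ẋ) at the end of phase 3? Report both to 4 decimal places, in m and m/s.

phase 1: p=-0.0633, T=0.448, ωT=1.587757, cosh=2.548572, sinh=2.344189; start (x,ẋ)=(-0.059200, 0.361800) → end (x,ẋ)=(0.186456, 0.956136)
phase 2: p=0.2937, T=0.272, ωT=0.963995, cosh=1.501759, sinh=1.120393; start (x,ẋ)=(0.186456, 0.956136) → end (x,ẋ)=(0.434908, 1.010044)
phase 3: p=0.5637, T=0.274, ωT=0.971083, cosh=1.509738, sinh=1.131066; start (x,ẋ)=(0.434908, 1.010044) → end (x,ẋ)=(0.691603, 1.008624)

x = 0.6916, ẋ = 1.0086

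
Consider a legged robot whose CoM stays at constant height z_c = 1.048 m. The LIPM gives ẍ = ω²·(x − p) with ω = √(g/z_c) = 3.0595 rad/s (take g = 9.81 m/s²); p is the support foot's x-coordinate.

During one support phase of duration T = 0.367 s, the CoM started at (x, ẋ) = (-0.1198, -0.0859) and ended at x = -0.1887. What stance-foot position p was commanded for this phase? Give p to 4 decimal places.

p = -0.0765

ωT = 3.0595·0.367 = 1.122837; cosh(ωT) = 1.699458, sinh(ωT) = 1.374102
x(T) = p + (x₀−p)·cosh(ωT) + (ẋ₀/ω)·sinh(ωT) ⇒ p·(1 − cosh) = x(T) − x₀·cosh − (ẋ₀/ω)·sinh
numerator   = -0.1887 − (-0.1198)·1.699458 − (-0.0859/3.0595)·1.374102 = 0.053475
denominator = 1 − 1.699458 = -0.699458
p = 0.053475 / -0.699458 = -0.0765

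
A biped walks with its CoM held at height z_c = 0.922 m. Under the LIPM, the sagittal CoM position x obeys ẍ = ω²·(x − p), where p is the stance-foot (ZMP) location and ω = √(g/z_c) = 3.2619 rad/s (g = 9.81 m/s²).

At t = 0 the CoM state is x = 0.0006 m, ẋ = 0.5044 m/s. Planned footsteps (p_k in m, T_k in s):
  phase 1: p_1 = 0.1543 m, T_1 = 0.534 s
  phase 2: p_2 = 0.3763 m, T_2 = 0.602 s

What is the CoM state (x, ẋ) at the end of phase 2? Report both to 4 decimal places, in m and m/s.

x = -0.4150, ẋ = -2.4548

phase 1: p=0.1543, T=0.534, ωT=1.741855, cosh=2.941557, sinh=2.766362; start (x,ẋ)=(0.000600, 0.504400) → end (x,ẋ)=(0.129956, 0.096795)
phase 2: p=0.3763, T=0.602, ωT=1.963664, cosh=3.632864, sinh=3.492521; start (x,ẋ)=(0.129956, 0.096795) → end (x,ẋ)=(-0.414997, -2.454774)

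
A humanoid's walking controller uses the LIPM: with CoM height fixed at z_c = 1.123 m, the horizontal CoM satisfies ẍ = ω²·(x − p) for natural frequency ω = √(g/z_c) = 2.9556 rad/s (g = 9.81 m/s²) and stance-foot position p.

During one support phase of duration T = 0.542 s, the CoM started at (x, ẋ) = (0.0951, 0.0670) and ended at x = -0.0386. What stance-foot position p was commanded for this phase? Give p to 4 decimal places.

ωT = 2.9556·0.542 = 1.601935; cosh(ωT) = 2.582066, sinh(ωT) = 2.380560
x(T) = p + (x₀−p)·cosh(ωT) + (ẋ₀/ω)·sinh(ωT) ⇒ p·(1 − cosh) = x(T) − x₀·cosh − (ẋ₀/ω)·sinh
numerator   = -0.0386 − (0.0951)·2.582066 − (0.0670/2.9556)·2.380560 = -0.338119
denominator = 1 − 2.582066 = -1.582066
p = -0.338119 / -1.582066 = 0.2137

p = 0.2137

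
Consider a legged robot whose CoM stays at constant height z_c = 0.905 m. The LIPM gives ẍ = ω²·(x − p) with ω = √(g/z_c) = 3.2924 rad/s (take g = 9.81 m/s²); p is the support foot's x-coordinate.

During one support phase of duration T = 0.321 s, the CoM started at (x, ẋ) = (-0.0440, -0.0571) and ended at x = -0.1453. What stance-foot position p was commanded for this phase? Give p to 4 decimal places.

ωT = 3.2924·0.321 = 1.056860; cosh(ωT) = 1.612434, sinh(ωT) = 1.264889
x(T) = p + (x₀−p)·cosh(ωT) + (ẋ₀/ω)·sinh(ωT) ⇒ p·(1 − cosh) = x(T) − x₀·cosh − (ẋ₀/ω)·sinh
numerator   = -0.1453 − (-0.0440)·1.612434 − (-0.0571/3.2924)·1.264889 = -0.052416
denominator = 1 − 1.612434 = -0.612434
p = -0.052416 / -0.612434 = 0.0856

p = 0.0856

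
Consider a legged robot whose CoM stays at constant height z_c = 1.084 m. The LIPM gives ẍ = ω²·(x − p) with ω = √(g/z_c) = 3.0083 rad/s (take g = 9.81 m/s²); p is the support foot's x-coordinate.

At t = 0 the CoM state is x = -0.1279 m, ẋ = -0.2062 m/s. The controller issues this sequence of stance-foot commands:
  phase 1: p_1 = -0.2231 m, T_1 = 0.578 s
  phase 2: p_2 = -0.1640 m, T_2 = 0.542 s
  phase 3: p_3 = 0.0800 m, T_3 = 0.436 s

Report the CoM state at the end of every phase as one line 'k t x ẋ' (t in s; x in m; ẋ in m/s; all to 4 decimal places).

phase 1: p=-0.2231, T=0.578, ωT=1.738797, cosh=2.933114, sinh=2.757382; start (x,ẋ)=(-0.127900, -0.206200) → end (x,ẋ)=(-0.132869, 0.184879)
phase 2: p=-0.1640, T=0.542, ωT=1.630499, cosh=2.651126, sinh=2.455294; start (x,ẋ)=(-0.132869, 0.184879) → end (x,ẋ)=(0.069426, 0.720081)
phase 3: p=0.0800, T=0.436, ωT=1.311619, cosh=1.990781, sinh=1.721397; start (x,ẋ)=(0.069426, 0.720081) → end (x,ẋ)=(0.470992, 1.378768)

1 0.5780 -0.1329 0.1849
2 1.1200 0.0694 0.7201
3 1.5560 0.4710 1.3788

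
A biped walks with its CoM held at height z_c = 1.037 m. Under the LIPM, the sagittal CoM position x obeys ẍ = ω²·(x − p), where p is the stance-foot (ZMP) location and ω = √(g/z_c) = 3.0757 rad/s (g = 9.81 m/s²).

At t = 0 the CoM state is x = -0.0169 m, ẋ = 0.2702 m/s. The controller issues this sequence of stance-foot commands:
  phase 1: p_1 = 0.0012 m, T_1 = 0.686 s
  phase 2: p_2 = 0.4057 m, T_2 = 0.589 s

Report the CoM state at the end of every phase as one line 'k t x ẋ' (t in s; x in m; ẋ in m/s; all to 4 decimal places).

1 0.6860 0.2824 0.9044
2 1.2750 0.8942 1.7122

phase 1: p=0.0012, T=0.686, ωT=2.109930, cosh=4.184456, sinh=4.063210; start (x,ẋ)=(-0.016900, 0.270200) → end (x,ẋ)=(0.282414, 0.904440)
phase 2: p=0.4057, T=0.589, ωT=1.811587, cosh=3.141774, sinh=2.978380; start (x,ẋ)=(0.282414, 0.904440) → end (x,ẋ)=(0.894186, 1.712174)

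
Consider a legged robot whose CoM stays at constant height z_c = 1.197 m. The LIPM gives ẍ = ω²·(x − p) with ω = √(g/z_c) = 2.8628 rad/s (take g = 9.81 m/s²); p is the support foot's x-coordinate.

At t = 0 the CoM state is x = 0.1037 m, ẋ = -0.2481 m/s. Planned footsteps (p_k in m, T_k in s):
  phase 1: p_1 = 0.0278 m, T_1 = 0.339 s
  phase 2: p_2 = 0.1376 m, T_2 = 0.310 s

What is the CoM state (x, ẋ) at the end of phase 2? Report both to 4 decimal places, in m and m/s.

x = -0.0402, ẋ = -0.4521

phase 1: p=0.0278, T=0.339, ωT=0.970489, cosh=1.509066, sinh=1.130169; start (x,ẋ)=(0.103700, -0.248100) → end (x,ẋ)=(0.044394, -0.128829)
phase 2: p=0.1376, T=0.310, ωT=0.887468, cosh=1.420334, sinh=1.008637; start (x,ẋ)=(0.044394, -0.128829) → end (x,ẋ)=(-0.040174, -0.452115)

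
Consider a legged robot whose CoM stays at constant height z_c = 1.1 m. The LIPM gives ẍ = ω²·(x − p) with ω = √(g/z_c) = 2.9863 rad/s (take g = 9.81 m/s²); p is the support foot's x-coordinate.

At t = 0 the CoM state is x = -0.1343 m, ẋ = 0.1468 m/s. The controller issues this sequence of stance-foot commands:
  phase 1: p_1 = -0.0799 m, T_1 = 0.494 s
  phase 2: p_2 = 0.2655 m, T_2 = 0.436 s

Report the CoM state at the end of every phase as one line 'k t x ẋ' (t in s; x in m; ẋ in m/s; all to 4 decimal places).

phase 1: p=-0.0799, T=0.494, ωT=1.475232, cosh=2.300388, sinh=2.071663; start (x,ẋ)=(-0.134300, 0.146800) → end (x,ẋ)=(-0.103203, 0.001146)
phase 2: p=0.2655, T=0.436, ωT=1.302027, cosh=1.974361, sinh=1.702381; start (x,ẋ)=(-0.103203, 0.001146) → end (x,ẋ)=(-0.461799, -1.872156)

1 0.4940 -0.1032 0.0011
2 0.9300 -0.4618 -1.8722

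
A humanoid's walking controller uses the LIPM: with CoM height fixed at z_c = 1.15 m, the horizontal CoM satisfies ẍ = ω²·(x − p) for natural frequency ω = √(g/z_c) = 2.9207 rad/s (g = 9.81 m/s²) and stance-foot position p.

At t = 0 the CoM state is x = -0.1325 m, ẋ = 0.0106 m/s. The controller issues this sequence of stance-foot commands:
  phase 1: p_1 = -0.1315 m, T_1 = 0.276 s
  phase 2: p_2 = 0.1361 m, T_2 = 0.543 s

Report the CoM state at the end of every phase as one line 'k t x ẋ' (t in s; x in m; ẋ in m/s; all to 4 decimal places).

1 0.2760 -0.1296 0.0116
2 0.8190 -0.5306 -1.7859

phase 1: p=-0.1315, T=0.276, ωT=0.806113, cosh=1.342889, sinh=0.896299; start (x,ẋ)=(-0.132500, 0.010600) → end (x,ẋ)=(-0.129590, 0.011617)
phase 2: p=0.1361, T=0.543, ωT=1.585940, cosh=2.544318, sinh=2.339563; start (x,ẋ)=(-0.129590, 0.011617) → end (x,ẋ)=(-0.530594, -1.785945)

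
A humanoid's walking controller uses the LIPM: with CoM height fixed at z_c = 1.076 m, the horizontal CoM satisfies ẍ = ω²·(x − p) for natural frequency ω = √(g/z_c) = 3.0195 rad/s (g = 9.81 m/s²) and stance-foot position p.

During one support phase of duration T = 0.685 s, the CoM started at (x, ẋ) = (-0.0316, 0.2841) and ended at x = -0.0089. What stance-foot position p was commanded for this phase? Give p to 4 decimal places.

ωT = 3.0195·0.685 = 2.068357; cosh(ωT) = 4.019105, sinh(ωT) = 3.892712
x(T) = p + (x₀−p)·cosh(ωT) + (ẋ₀/ω)·sinh(ωT) ⇒ p·(1 − cosh) = x(T) − x₀·cosh − (ẋ₀/ω)·sinh
numerator   = -0.0089 − (-0.0316)·4.019105 − (0.2841/3.0195)·3.892712 = -0.248155
denominator = 1 − 4.019105 = -3.019105
p = -0.248155 / -3.019105 = 0.0822

p = 0.0822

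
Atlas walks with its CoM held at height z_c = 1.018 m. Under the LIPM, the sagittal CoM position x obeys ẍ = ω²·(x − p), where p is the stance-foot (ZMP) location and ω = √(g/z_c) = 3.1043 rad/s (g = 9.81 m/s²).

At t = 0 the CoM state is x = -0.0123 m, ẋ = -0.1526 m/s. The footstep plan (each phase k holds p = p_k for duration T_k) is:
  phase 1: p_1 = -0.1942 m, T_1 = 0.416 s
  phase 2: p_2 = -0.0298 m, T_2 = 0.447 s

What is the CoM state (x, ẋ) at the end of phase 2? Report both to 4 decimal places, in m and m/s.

phase 1: p=-0.1942, T=0.416, ωT=1.291389, cosh=1.956362, sinh=1.681473; start (x,ẋ)=(-0.012300, -0.152600) → end (x,ẋ)=(0.079005, 0.650940)
phase 2: p=-0.0298, T=0.447, ωT=1.387622, cosh=2.127491, sinh=1.877823; start (x,ẋ)=(0.079005, 0.650940) → end (x,ẋ)=(0.595442, 2.019130)

x = 0.5954, ẋ = 2.0191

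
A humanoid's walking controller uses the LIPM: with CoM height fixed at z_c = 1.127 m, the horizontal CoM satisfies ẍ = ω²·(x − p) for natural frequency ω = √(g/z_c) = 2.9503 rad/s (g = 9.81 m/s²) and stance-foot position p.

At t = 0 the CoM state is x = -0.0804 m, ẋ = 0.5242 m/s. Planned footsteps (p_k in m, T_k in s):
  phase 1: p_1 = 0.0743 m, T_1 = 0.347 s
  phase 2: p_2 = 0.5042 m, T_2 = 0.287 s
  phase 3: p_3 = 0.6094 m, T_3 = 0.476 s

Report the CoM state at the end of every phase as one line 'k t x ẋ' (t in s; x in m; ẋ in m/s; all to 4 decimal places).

phase 1: p=0.0743, T=0.347, ωT=1.023754, cosh=1.571434, sinh=1.212191; start (x,ẋ)=(-0.080400, 0.524200) → end (x,ẋ)=(0.046577, 0.270488)
phase 2: p=0.5042, T=0.287, ωT=0.846736, cosh=1.380418, sinh=0.951605; start (x,ẋ)=(0.046577, 0.270488) → end (x,ẋ)=(-0.040266, -0.911399)
phase 3: p=0.6094, T=0.476, ωT=1.404343, cosh=2.159189, sinh=1.913660; start (x,ẋ)=(-0.040266, -0.911399) → end (x,ẋ)=(-1.384514, -5.635811)

1 0.3470 0.0466 0.2705
2 0.6340 -0.0403 -0.9114
3 1.1100 -1.3845 -5.6358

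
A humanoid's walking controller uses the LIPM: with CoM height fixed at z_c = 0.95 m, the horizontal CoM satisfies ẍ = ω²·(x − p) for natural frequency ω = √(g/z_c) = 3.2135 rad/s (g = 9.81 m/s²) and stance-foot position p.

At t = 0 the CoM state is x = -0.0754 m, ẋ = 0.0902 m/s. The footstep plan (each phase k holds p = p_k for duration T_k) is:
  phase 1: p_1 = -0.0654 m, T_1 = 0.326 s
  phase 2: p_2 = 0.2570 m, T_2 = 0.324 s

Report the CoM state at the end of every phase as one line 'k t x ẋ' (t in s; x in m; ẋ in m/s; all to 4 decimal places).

1 0.3260 -0.0463 0.1042
2 0.6500 -0.1859 -1.0424

phase 1: p=-0.0654, T=0.326, ωT=1.047601, cosh=1.600791, sinh=1.250013; start (x,ẋ)=(-0.075400, 0.090200) → end (x,ẋ)=(-0.046321, 0.104222)
phase 2: p=0.2570, T=0.324, ωT=1.041174, cosh=1.592790, sinh=1.239750; start (x,ẋ)=(-0.046321, 0.104222) → end (x,ẋ)=(-0.185919, -1.042409)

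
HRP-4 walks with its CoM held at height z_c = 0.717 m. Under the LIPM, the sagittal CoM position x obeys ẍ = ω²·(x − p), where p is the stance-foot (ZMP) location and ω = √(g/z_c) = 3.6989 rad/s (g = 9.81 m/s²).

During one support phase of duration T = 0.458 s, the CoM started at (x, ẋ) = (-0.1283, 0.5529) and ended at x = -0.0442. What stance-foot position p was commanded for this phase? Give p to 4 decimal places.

p = 0.0421

ωT = 3.6989·0.458 = 1.694096; cosh(ωT) = 2.812745, sinh(ωT) = 2.628980
x(T) = p + (x₀−p)·cosh(ωT) + (ẋ₀/ω)·sinh(ωT) ⇒ p·(1 − cosh) = x(T) − x₀·cosh − (ẋ₀/ω)·sinh
numerator   = -0.0442 − (-0.1283)·2.812745 − (0.5529/3.6989)·2.628980 = -0.076296
denominator = 1 − 2.812745 = -1.812745
p = -0.076296 / -1.812745 = 0.0421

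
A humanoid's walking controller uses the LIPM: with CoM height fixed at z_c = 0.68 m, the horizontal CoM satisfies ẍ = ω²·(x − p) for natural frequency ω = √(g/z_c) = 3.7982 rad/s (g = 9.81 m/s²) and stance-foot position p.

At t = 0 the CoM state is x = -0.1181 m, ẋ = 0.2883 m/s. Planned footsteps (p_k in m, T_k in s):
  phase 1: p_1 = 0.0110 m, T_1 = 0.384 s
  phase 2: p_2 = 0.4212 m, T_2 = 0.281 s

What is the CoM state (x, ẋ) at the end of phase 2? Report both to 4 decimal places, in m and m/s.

x = -0.5864, ẋ = -3.2288

phase 1: p=0.0110, T=0.384, ωT=1.458509, cosh=2.266063, sinh=2.033480; start (x,ẋ)=(-0.118100, 0.288300) → end (x,ẋ)=(-0.127199, -0.343806)
phase 2: p=0.4212, T=0.281, ωT=1.067294, cosh=1.625720, sinh=1.281782; start (x,ẋ)=(-0.127199, -0.343806) → end (x,ẋ)=(-0.586367, -3.228792)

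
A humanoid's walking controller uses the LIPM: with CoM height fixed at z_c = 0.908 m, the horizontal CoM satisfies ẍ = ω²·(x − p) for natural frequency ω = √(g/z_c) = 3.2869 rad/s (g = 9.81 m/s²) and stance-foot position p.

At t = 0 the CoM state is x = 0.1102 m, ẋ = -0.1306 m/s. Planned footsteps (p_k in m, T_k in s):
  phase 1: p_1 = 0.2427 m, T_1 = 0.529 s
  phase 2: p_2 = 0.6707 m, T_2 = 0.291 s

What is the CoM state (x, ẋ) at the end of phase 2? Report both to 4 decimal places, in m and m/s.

x = -1.2469, ẋ = -5.7419

phase 1: p=0.2427, T=0.529, ωT=1.738770, cosh=2.933038, sinh=2.757302; start (x,ẋ)=(0.110200, -0.130600) → end (x,ẋ)=(-0.255485, -1.583899)
phase 2: p=0.6707, T=0.291, ωT=0.956488, cosh=1.493390, sinh=1.109150; start (x,ẋ)=(-0.255485, -1.583899) → end (x,ẋ)=(-1.246935, -5.741939)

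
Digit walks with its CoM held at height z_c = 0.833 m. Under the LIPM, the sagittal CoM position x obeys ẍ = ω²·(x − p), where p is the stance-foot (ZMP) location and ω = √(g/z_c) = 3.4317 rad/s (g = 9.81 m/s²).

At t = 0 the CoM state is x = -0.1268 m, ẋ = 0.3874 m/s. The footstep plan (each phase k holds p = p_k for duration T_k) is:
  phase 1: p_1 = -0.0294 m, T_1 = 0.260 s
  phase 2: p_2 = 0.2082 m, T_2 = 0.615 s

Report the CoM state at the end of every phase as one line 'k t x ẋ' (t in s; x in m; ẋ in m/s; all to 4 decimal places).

phase 1: p=-0.0294, T=0.260, ωT=0.892242, cosh=1.425166, sinh=1.015430; start (x,ẋ)=(-0.126800, 0.387400) → end (x,ẋ)=(-0.053581, 0.212704)
phase 2: p=0.2082, T=0.615, ωT=2.110496, cosh=4.186754, sinh=4.065576; start (x,ẋ)=(-0.053581, 0.212704) → end (x,ẋ)=(-0.635818, -2.761780)

1 0.2600 -0.0536 0.2127
2 0.8750 -0.6358 -2.7618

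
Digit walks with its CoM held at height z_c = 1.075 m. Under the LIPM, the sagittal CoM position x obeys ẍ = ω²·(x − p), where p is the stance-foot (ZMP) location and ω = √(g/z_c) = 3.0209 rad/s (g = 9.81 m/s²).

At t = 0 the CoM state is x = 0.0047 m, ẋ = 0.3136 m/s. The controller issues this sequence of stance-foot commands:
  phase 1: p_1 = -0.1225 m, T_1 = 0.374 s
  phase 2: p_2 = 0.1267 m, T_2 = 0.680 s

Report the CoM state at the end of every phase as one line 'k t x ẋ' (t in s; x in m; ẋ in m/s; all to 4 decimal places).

phase 1: p=-0.1225, T=0.374, ωT=1.129817, cosh=1.709091, sinh=1.385998; start (x,ẋ)=(0.004700, 0.313600) → end (x,ẋ)=(0.238777, 1.068552)
phase 2: p=0.1267, T=0.680, ωT=2.054212, cosh=3.964441, sinh=3.836247; start (x,ẋ)=(0.238777, 1.068552) → end (x,ẋ)=(1.927979, 5.535064)

1 0.3740 0.2388 1.0686
2 1.0540 1.9280 5.5351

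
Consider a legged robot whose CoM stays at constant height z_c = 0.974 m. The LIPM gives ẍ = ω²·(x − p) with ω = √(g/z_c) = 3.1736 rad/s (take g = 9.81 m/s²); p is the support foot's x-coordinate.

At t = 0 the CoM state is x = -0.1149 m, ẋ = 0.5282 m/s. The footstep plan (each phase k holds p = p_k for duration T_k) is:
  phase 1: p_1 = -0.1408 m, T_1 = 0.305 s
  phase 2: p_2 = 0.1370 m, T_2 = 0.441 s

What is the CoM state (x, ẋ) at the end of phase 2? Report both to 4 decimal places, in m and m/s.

x = 0.5593, ẋ = 1.5995

phase 1: p=-0.1408, T=0.305, ωT=0.967948, cosh=1.506199, sinh=1.126338; start (x,ẋ)=(-0.114900, 0.528200) → end (x,ẋ)=(0.085673, 0.888155)
phase 2: p=0.1370, T=0.441, ωT=1.399558, cosh=2.150056, sinh=1.903350; start (x,ẋ)=(0.085673, 0.888155) → end (x,ẋ)=(0.559311, 1.599546)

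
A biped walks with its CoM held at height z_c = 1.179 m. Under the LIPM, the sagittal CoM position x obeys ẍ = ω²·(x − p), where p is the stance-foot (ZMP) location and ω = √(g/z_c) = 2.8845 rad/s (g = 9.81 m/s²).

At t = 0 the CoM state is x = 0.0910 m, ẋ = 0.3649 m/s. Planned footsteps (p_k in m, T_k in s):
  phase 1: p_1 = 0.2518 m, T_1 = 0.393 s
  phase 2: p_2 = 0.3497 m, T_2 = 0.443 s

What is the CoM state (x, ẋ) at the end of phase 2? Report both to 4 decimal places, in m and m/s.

x = -0.0437, ẋ = -0.9818

phase 1: p=0.2518, T=0.393, ωT=1.133609, cosh=1.714359, sinh=1.392489; start (x,ẋ)=(0.091000, 0.364900) → end (x,ẋ)=(0.152286, -0.020305)
phase 2: p=0.3497, T=0.443, ωT=1.277834, cosh=1.933748, sinh=1.655108; start (x,ẋ)=(0.152286, -0.020305) → end (x,ẋ)=(-0.043700, -0.981750)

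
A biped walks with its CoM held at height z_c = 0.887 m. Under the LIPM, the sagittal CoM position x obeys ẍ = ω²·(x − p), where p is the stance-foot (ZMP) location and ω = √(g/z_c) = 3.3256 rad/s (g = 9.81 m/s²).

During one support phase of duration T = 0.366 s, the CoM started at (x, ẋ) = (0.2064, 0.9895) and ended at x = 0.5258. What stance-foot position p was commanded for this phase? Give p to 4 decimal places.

p = 0.3726

ωT = 3.3256·0.366 = 1.217170; cosh(ωT) = 1.836841, sinh(ωT) = 1.540774
x(T) = p + (x₀−p)·cosh(ωT) + (ẋ₀/ω)·sinh(ωT) ⇒ p·(1 − cosh) = x(T) − x₀·cosh − (ẋ₀/ω)·sinh
numerator   = 0.5258 − (0.2064)·1.836841 − (0.9895/3.3256)·1.540774 = -0.311766
denominator = 1 − 1.836841 = -0.836841
p = -0.311766 / -0.836841 = 0.3726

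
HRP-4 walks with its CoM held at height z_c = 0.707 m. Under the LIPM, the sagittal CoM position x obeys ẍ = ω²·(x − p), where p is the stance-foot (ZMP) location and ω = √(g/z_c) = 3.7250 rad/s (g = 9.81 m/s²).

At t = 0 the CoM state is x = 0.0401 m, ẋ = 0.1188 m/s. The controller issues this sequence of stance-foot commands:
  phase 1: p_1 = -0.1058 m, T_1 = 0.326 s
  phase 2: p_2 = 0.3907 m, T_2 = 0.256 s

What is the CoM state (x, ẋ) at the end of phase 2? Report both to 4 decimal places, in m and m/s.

x = 0.4343, ẋ = 0.8266

phase 1: p=-0.1058, T=0.326, ωT=1.214350, cosh=1.832504, sinh=1.535601; start (x,ẋ)=(0.040100, 0.118800) → end (x,ẋ)=(0.210537, 1.052266)
phase 2: p=0.3907, T=0.256, ωT=0.953600, cosh=1.490193, sinh=1.104842; start (x,ẋ)=(0.210537, 1.052266) → end (x,ẋ)=(0.434326, 0.826610)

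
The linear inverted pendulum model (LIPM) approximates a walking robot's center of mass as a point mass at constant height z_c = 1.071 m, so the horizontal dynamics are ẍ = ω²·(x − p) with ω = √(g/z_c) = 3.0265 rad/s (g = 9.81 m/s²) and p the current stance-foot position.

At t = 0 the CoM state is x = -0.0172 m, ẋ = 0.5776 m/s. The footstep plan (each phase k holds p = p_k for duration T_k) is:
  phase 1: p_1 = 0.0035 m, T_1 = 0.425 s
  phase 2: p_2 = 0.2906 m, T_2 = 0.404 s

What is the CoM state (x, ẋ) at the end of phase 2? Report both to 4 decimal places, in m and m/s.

phase 1: p=0.0035, T=0.425, ωT=1.286262, cosh=1.947768, sinh=1.671466; start (x,ẋ)=(-0.017200, 0.577600) → end (x,ẋ)=(0.282176, 1.020316)
phase 2: p=0.2906, T=0.404, ωT=1.222706, cosh=1.845399, sinh=1.550967; start (x,ẋ)=(0.282176, 1.020316) → end (x,ẋ)=(0.797928, 1.843350)

x = 0.7979, ẋ = 1.8433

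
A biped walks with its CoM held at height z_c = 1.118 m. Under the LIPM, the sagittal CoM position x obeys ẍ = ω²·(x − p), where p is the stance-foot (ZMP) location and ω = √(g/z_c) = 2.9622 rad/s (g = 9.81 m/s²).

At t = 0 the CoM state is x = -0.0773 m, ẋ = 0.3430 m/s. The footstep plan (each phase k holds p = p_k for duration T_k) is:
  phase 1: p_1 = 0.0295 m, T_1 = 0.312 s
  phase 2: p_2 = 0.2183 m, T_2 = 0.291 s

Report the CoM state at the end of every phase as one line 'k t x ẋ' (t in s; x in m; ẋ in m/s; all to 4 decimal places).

phase 1: p=0.0295, T=0.312, ωT=0.924206, cosh=1.458357, sinh=1.061511; start (x,ẋ)=(-0.077300, 0.343000) → end (x,ẋ)=(-0.003338, 0.164394)
phase 2: p=0.2183, T=0.291, ωT=0.862000, cosh=1.395104, sinh=0.972788; start (x,ẋ)=(-0.003338, 0.164394) → end (x,ẋ)=(-0.036921, -0.409323)

1 0.3120 -0.0033 0.1644
2 0.6030 -0.0369 -0.4093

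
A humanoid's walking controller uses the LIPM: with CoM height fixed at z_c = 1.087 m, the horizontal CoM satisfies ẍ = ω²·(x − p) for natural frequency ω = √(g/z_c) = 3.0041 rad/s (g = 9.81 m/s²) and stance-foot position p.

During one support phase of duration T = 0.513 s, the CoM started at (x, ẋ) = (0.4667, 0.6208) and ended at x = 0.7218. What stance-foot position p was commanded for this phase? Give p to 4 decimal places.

p = 0.6091

ωT = 3.0041·0.513 = 1.541103; cosh(ωT) = 2.441942, sinh(ωT) = 2.227797
x(T) = p + (x₀−p)·cosh(ωT) + (ẋ₀/ω)·sinh(ωT) ⇒ p·(1 − cosh) = x(T) − x₀·cosh − (ẋ₀/ω)·sinh
numerator   = 0.7218 − (0.4667)·2.441942 − (0.6208/3.0041)·2.227797 = -0.878231
denominator = 1 − 2.441942 = -1.441942
p = -0.878231 / -1.441942 = 0.6091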